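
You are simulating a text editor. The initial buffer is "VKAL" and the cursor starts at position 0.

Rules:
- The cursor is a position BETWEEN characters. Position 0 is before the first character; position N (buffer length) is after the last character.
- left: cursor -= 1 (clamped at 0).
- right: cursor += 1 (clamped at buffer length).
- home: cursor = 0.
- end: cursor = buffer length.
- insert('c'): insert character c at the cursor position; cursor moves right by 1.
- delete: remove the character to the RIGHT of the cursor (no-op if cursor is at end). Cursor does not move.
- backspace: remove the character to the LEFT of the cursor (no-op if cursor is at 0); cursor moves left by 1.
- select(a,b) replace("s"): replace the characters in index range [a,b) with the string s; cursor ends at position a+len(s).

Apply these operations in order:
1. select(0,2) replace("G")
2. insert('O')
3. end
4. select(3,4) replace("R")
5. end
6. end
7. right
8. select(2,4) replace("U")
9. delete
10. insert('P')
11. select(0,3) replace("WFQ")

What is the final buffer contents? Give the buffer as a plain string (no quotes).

Answer: WFQP

Derivation:
After op 1 (select(0,2) replace("G")): buf='GAL' cursor=1
After op 2 (insert('O')): buf='GOAL' cursor=2
After op 3 (end): buf='GOAL' cursor=4
After op 4 (select(3,4) replace("R")): buf='GOAR' cursor=4
After op 5 (end): buf='GOAR' cursor=4
After op 6 (end): buf='GOAR' cursor=4
After op 7 (right): buf='GOAR' cursor=4
After op 8 (select(2,4) replace("U")): buf='GOU' cursor=3
After op 9 (delete): buf='GOU' cursor=3
After op 10 (insert('P')): buf='GOUP' cursor=4
After op 11 (select(0,3) replace("WFQ")): buf='WFQP' cursor=3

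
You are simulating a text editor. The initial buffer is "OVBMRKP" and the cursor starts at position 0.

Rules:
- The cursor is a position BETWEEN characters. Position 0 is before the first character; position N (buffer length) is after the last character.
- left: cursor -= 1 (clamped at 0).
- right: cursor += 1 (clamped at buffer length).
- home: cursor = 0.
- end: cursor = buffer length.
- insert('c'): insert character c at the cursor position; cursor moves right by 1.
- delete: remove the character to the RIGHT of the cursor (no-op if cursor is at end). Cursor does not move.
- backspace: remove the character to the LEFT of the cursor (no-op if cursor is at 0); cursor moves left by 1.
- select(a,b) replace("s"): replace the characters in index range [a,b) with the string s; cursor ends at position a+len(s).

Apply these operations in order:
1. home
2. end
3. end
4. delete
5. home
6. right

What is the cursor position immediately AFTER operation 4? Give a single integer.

After op 1 (home): buf='OVBMRKP' cursor=0
After op 2 (end): buf='OVBMRKP' cursor=7
After op 3 (end): buf='OVBMRKP' cursor=7
After op 4 (delete): buf='OVBMRKP' cursor=7

Answer: 7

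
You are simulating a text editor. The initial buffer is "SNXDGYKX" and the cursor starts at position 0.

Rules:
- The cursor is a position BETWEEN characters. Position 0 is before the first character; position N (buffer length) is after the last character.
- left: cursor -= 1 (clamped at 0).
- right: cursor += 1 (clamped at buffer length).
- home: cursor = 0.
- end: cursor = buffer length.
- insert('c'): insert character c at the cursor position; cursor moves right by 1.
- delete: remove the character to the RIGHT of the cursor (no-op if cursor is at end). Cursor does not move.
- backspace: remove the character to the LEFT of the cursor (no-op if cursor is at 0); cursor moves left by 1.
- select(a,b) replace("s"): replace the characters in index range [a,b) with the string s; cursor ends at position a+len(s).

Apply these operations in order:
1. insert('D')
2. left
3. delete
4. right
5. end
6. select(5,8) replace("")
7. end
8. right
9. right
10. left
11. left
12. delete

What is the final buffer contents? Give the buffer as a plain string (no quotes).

Answer: SNXG

Derivation:
After op 1 (insert('D')): buf='DSNXDGYKX' cursor=1
After op 2 (left): buf='DSNXDGYKX' cursor=0
After op 3 (delete): buf='SNXDGYKX' cursor=0
After op 4 (right): buf='SNXDGYKX' cursor=1
After op 5 (end): buf='SNXDGYKX' cursor=8
After op 6 (select(5,8) replace("")): buf='SNXDG' cursor=5
After op 7 (end): buf='SNXDG' cursor=5
After op 8 (right): buf='SNXDG' cursor=5
After op 9 (right): buf='SNXDG' cursor=5
After op 10 (left): buf='SNXDG' cursor=4
After op 11 (left): buf='SNXDG' cursor=3
After op 12 (delete): buf='SNXG' cursor=3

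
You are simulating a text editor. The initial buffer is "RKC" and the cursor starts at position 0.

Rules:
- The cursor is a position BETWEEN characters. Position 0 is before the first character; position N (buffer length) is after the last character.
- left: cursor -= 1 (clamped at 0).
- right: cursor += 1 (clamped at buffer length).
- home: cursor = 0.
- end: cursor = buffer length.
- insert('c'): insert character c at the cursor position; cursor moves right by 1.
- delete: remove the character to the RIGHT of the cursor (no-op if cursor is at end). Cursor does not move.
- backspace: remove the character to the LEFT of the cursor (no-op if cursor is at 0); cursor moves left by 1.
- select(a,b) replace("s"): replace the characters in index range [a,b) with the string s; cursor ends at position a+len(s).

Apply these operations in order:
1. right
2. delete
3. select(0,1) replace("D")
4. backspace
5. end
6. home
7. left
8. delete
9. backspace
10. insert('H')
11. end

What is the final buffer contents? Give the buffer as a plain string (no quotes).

After op 1 (right): buf='RKC' cursor=1
After op 2 (delete): buf='RC' cursor=1
After op 3 (select(0,1) replace("D")): buf='DC' cursor=1
After op 4 (backspace): buf='C' cursor=0
After op 5 (end): buf='C' cursor=1
After op 6 (home): buf='C' cursor=0
After op 7 (left): buf='C' cursor=0
After op 8 (delete): buf='(empty)' cursor=0
After op 9 (backspace): buf='(empty)' cursor=0
After op 10 (insert('H')): buf='H' cursor=1
After op 11 (end): buf='H' cursor=1

Answer: H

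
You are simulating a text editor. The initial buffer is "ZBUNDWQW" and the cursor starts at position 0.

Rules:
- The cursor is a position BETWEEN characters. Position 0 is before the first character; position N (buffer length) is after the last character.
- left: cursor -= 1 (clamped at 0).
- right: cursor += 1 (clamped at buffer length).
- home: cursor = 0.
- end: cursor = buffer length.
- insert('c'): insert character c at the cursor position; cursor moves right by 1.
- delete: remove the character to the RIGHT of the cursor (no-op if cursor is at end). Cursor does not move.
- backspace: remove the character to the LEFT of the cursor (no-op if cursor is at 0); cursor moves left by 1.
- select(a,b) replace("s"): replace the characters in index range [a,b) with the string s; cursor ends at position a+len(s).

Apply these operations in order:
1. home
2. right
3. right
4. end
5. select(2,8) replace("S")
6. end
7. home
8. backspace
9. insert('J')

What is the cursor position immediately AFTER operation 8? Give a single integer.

Answer: 0

Derivation:
After op 1 (home): buf='ZBUNDWQW' cursor=0
After op 2 (right): buf='ZBUNDWQW' cursor=1
After op 3 (right): buf='ZBUNDWQW' cursor=2
After op 4 (end): buf='ZBUNDWQW' cursor=8
After op 5 (select(2,8) replace("S")): buf='ZBS' cursor=3
After op 6 (end): buf='ZBS' cursor=3
After op 7 (home): buf='ZBS' cursor=0
After op 8 (backspace): buf='ZBS' cursor=0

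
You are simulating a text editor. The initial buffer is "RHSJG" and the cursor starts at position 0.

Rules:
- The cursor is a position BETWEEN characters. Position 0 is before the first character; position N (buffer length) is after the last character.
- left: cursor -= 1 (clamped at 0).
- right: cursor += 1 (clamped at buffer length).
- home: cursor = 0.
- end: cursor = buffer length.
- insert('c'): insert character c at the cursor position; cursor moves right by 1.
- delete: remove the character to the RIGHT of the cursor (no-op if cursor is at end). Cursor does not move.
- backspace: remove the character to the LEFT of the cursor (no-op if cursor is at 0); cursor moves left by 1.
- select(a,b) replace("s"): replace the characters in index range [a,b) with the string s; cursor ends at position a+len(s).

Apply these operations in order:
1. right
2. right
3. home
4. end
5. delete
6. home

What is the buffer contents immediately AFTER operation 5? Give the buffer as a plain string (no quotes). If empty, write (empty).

After op 1 (right): buf='RHSJG' cursor=1
After op 2 (right): buf='RHSJG' cursor=2
After op 3 (home): buf='RHSJG' cursor=0
After op 4 (end): buf='RHSJG' cursor=5
After op 5 (delete): buf='RHSJG' cursor=5

Answer: RHSJG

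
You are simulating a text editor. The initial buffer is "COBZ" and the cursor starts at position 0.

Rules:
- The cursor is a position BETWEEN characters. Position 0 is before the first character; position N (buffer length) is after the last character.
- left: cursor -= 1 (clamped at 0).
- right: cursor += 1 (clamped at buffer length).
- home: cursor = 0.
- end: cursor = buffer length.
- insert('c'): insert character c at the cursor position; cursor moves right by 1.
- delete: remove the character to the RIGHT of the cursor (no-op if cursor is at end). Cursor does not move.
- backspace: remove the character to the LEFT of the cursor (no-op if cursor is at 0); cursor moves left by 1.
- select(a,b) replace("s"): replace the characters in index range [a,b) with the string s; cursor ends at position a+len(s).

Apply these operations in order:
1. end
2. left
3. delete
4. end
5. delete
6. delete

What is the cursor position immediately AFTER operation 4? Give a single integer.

Answer: 3

Derivation:
After op 1 (end): buf='COBZ' cursor=4
After op 2 (left): buf='COBZ' cursor=3
After op 3 (delete): buf='COB' cursor=3
After op 4 (end): buf='COB' cursor=3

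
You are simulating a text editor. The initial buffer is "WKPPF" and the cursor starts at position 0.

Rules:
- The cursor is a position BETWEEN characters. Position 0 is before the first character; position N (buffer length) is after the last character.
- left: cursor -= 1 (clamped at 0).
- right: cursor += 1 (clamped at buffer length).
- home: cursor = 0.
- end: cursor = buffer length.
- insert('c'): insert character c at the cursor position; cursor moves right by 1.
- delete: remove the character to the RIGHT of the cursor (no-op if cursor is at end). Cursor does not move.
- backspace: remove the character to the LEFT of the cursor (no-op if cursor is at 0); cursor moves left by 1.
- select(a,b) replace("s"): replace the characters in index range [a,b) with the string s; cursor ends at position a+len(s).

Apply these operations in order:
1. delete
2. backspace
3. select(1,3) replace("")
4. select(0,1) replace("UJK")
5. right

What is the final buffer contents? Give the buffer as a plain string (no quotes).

After op 1 (delete): buf='KPPF' cursor=0
After op 2 (backspace): buf='KPPF' cursor=0
After op 3 (select(1,3) replace("")): buf='KF' cursor=1
After op 4 (select(0,1) replace("UJK")): buf='UJKF' cursor=3
After op 5 (right): buf='UJKF' cursor=4

Answer: UJKF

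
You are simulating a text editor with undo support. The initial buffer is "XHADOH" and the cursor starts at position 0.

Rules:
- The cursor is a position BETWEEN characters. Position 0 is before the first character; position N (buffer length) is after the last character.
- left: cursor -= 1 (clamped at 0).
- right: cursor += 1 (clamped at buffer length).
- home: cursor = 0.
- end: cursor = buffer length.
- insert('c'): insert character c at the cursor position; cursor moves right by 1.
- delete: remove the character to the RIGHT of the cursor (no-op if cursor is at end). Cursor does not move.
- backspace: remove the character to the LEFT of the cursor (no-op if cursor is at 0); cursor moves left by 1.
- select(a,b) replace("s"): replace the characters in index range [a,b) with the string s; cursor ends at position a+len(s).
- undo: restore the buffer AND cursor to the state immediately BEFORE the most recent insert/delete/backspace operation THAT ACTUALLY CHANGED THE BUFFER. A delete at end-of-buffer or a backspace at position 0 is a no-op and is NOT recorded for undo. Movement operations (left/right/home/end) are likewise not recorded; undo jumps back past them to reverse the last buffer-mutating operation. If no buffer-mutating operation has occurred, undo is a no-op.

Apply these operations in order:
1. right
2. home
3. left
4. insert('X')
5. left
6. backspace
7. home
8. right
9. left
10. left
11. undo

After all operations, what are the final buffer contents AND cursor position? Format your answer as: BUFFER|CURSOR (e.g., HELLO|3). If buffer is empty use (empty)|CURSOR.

Answer: XHADOH|0

Derivation:
After op 1 (right): buf='XHADOH' cursor=1
After op 2 (home): buf='XHADOH' cursor=0
After op 3 (left): buf='XHADOH' cursor=0
After op 4 (insert('X')): buf='XXHADOH' cursor=1
After op 5 (left): buf='XXHADOH' cursor=0
After op 6 (backspace): buf='XXHADOH' cursor=0
After op 7 (home): buf='XXHADOH' cursor=0
After op 8 (right): buf='XXHADOH' cursor=1
After op 9 (left): buf='XXHADOH' cursor=0
After op 10 (left): buf='XXHADOH' cursor=0
After op 11 (undo): buf='XHADOH' cursor=0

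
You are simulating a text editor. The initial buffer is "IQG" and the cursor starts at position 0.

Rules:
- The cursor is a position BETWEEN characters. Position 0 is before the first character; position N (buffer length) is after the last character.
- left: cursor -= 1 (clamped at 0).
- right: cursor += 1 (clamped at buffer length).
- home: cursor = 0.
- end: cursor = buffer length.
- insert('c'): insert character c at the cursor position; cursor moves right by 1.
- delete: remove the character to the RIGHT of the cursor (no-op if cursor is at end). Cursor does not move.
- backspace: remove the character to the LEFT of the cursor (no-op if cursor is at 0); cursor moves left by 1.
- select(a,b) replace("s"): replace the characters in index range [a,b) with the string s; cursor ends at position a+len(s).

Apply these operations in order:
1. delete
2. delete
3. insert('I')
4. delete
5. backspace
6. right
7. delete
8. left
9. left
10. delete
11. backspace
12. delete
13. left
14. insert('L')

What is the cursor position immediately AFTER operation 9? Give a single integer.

Answer: 0

Derivation:
After op 1 (delete): buf='QG' cursor=0
After op 2 (delete): buf='G' cursor=0
After op 3 (insert('I')): buf='IG' cursor=1
After op 4 (delete): buf='I' cursor=1
After op 5 (backspace): buf='(empty)' cursor=0
After op 6 (right): buf='(empty)' cursor=0
After op 7 (delete): buf='(empty)' cursor=0
After op 8 (left): buf='(empty)' cursor=0
After op 9 (left): buf='(empty)' cursor=0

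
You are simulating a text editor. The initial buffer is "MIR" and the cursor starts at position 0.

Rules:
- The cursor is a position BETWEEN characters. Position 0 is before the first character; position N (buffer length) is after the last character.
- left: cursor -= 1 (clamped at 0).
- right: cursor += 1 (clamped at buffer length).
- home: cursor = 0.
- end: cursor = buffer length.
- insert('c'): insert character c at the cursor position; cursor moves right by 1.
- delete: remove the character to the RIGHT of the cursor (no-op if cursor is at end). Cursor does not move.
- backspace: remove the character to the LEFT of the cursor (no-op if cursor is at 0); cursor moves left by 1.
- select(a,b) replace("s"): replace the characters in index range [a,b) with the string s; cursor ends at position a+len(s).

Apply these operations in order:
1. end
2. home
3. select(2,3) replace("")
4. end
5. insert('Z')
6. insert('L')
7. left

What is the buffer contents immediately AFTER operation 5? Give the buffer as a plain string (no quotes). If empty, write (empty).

Answer: MIZ

Derivation:
After op 1 (end): buf='MIR' cursor=3
After op 2 (home): buf='MIR' cursor=0
After op 3 (select(2,3) replace("")): buf='MI' cursor=2
After op 4 (end): buf='MI' cursor=2
After op 5 (insert('Z')): buf='MIZ' cursor=3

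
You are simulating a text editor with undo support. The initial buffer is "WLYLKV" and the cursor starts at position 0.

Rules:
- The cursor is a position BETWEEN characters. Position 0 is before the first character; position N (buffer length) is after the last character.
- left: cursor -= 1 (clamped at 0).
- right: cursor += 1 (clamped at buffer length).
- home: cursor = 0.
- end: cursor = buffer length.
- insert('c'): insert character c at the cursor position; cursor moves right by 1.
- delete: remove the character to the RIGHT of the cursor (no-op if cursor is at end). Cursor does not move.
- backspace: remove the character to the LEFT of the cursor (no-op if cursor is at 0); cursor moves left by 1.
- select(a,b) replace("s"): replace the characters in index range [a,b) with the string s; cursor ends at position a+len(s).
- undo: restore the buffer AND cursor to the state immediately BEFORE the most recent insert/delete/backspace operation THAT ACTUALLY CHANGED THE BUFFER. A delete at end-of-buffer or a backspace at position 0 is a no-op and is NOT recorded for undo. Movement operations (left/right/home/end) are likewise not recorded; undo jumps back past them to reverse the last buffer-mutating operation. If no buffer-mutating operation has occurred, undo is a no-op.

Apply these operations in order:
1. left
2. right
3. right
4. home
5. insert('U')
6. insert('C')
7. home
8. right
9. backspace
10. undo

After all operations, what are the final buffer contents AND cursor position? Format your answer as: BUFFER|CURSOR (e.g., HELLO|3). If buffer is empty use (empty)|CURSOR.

Answer: UCWLYLKV|1

Derivation:
After op 1 (left): buf='WLYLKV' cursor=0
After op 2 (right): buf='WLYLKV' cursor=1
After op 3 (right): buf='WLYLKV' cursor=2
After op 4 (home): buf='WLYLKV' cursor=0
After op 5 (insert('U')): buf='UWLYLKV' cursor=1
After op 6 (insert('C')): buf='UCWLYLKV' cursor=2
After op 7 (home): buf='UCWLYLKV' cursor=0
After op 8 (right): buf='UCWLYLKV' cursor=1
After op 9 (backspace): buf='CWLYLKV' cursor=0
After op 10 (undo): buf='UCWLYLKV' cursor=1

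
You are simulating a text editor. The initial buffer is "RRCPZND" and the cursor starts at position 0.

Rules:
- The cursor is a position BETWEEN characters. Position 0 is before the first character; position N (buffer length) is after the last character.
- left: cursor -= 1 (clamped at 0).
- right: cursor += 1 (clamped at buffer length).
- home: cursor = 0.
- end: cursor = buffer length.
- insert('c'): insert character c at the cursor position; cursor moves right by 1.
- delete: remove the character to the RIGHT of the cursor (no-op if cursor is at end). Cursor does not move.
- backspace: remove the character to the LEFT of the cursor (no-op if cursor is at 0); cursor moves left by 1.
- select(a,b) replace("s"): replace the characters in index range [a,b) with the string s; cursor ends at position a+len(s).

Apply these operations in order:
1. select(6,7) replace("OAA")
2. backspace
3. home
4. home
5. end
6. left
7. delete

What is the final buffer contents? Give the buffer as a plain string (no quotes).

After op 1 (select(6,7) replace("OAA")): buf='RRCPZNOAA' cursor=9
After op 2 (backspace): buf='RRCPZNOA' cursor=8
After op 3 (home): buf='RRCPZNOA' cursor=0
After op 4 (home): buf='RRCPZNOA' cursor=0
After op 5 (end): buf='RRCPZNOA' cursor=8
After op 6 (left): buf='RRCPZNOA' cursor=7
After op 7 (delete): buf='RRCPZNO' cursor=7

Answer: RRCPZNO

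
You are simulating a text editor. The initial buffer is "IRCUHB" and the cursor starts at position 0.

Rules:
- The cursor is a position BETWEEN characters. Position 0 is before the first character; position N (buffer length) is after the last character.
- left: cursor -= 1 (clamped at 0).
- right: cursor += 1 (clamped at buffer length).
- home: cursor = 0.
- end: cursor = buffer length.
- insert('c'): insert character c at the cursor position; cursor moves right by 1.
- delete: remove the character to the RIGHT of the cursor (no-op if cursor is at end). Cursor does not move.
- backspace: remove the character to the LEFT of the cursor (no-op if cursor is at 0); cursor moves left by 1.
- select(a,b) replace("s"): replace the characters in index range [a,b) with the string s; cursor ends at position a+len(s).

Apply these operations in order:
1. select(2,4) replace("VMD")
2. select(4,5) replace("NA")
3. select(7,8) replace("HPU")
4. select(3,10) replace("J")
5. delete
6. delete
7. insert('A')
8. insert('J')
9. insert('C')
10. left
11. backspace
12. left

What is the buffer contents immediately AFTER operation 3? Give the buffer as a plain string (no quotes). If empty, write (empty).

After op 1 (select(2,4) replace("VMD")): buf='IRVMDHB' cursor=5
After op 2 (select(4,5) replace("NA")): buf='IRVMNAHB' cursor=6
After op 3 (select(7,8) replace("HPU")): buf='IRVMNAHHPU' cursor=10

Answer: IRVMNAHHPU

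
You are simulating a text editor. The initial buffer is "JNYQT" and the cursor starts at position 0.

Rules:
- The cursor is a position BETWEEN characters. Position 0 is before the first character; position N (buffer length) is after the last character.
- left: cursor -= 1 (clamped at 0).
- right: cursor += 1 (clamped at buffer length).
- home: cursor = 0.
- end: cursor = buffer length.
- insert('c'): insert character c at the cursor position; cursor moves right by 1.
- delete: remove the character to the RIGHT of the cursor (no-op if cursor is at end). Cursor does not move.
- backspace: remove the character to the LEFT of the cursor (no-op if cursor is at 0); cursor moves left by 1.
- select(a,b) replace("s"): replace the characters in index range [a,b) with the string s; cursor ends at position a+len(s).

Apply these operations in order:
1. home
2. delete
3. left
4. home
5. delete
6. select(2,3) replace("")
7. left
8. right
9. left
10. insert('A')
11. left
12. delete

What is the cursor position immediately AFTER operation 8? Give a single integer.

Answer: 2

Derivation:
After op 1 (home): buf='JNYQT' cursor=0
After op 2 (delete): buf='NYQT' cursor=0
After op 3 (left): buf='NYQT' cursor=0
After op 4 (home): buf='NYQT' cursor=0
After op 5 (delete): buf='YQT' cursor=0
After op 6 (select(2,3) replace("")): buf='YQ' cursor=2
After op 7 (left): buf='YQ' cursor=1
After op 8 (right): buf='YQ' cursor=2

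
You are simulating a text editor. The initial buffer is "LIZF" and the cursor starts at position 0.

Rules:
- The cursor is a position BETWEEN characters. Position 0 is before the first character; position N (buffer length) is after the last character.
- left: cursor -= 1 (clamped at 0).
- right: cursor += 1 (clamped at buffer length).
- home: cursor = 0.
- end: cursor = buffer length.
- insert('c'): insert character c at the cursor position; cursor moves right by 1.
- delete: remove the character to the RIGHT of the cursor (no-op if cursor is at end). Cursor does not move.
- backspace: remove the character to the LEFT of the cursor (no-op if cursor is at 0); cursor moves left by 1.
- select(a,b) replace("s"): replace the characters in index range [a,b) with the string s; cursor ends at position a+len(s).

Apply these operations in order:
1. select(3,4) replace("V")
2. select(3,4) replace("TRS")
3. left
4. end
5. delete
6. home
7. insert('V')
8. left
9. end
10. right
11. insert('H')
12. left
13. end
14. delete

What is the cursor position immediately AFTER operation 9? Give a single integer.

After op 1 (select(3,4) replace("V")): buf='LIZV' cursor=4
After op 2 (select(3,4) replace("TRS")): buf='LIZTRS' cursor=6
After op 3 (left): buf='LIZTRS' cursor=5
After op 4 (end): buf='LIZTRS' cursor=6
After op 5 (delete): buf='LIZTRS' cursor=6
After op 6 (home): buf='LIZTRS' cursor=0
After op 7 (insert('V')): buf='VLIZTRS' cursor=1
After op 8 (left): buf='VLIZTRS' cursor=0
After op 9 (end): buf='VLIZTRS' cursor=7

Answer: 7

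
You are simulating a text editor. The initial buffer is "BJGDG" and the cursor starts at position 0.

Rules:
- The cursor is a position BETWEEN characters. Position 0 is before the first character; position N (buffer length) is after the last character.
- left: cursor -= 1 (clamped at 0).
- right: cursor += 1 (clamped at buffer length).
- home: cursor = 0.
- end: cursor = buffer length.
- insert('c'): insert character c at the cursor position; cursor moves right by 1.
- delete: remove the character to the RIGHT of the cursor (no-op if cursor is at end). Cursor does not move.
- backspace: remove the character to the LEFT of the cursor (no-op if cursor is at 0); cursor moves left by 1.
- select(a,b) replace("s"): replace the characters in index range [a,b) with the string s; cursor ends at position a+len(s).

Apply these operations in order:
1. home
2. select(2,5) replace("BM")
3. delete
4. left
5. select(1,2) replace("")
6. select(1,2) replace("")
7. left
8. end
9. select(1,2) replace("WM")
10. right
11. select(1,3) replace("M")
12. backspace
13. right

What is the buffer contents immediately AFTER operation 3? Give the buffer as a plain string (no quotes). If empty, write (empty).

Answer: BJBM

Derivation:
After op 1 (home): buf='BJGDG' cursor=0
After op 2 (select(2,5) replace("BM")): buf='BJBM' cursor=4
After op 3 (delete): buf='BJBM' cursor=4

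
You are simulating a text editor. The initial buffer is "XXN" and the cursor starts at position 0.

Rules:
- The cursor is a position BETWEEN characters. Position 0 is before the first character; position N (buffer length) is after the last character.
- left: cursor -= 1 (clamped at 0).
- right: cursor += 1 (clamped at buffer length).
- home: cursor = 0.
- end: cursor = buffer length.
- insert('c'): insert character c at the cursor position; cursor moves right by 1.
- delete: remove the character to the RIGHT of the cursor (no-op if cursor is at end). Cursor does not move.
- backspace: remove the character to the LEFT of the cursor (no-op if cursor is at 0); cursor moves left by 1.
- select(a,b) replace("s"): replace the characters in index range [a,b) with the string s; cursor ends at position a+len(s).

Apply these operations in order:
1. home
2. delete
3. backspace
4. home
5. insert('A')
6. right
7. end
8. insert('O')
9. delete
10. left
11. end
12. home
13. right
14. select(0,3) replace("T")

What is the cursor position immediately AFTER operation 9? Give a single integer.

Answer: 4

Derivation:
After op 1 (home): buf='XXN' cursor=0
After op 2 (delete): buf='XN' cursor=0
After op 3 (backspace): buf='XN' cursor=0
After op 4 (home): buf='XN' cursor=0
After op 5 (insert('A')): buf='AXN' cursor=1
After op 6 (right): buf='AXN' cursor=2
After op 7 (end): buf='AXN' cursor=3
After op 8 (insert('O')): buf='AXNO' cursor=4
After op 9 (delete): buf='AXNO' cursor=4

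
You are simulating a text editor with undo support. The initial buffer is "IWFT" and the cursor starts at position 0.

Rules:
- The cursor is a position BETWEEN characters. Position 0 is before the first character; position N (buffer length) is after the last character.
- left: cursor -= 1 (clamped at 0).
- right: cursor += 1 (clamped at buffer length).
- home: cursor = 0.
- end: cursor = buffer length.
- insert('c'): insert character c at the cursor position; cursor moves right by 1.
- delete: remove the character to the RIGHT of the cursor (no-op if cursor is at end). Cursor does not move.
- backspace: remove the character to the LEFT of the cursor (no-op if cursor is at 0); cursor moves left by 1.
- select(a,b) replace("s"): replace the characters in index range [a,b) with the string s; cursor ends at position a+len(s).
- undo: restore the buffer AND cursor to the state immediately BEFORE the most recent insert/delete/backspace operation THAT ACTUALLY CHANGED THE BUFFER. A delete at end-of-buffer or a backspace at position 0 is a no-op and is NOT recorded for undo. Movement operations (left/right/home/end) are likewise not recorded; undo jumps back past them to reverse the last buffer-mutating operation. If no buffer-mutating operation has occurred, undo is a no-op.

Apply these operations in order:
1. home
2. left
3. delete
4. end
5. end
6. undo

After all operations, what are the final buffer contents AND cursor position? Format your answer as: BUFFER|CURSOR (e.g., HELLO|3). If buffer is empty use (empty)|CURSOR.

Answer: IWFT|0

Derivation:
After op 1 (home): buf='IWFT' cursor=0
After op 2 (left): buf='IWFT' cursor=0
After op 3 (delete): buf='WFT' cursor=0
After op 4 (end): buf='WFT' cursor=3
After op 5 (end): buf='WFT' cursor=3
After op 6 (undo): buf='IWFT' cursor=0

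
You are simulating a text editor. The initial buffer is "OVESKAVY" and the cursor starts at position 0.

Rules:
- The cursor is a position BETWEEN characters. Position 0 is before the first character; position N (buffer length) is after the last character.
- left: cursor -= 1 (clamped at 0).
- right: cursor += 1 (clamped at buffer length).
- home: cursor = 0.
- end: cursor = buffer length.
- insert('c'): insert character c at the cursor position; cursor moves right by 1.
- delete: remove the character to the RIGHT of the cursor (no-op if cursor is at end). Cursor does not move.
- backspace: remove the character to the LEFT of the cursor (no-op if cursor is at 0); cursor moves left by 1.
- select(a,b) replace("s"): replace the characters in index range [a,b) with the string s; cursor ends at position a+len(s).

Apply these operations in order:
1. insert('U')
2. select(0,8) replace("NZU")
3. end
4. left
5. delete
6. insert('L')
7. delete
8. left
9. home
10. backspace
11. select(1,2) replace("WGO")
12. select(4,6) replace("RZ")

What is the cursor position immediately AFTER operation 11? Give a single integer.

After op 1 (insert('U')): buf='UOVESKAVY' cursor=1
After op 2 (select(0,8) replace("NZU")): buf='NZUY' cursor=3
After op 3 (end): buf='NZUY' cursor=4
After op 4 (left): buf='NZUY' cursor=3
After op 5 (delete): buf='NZU' cursor=3
After op 6 (insert('L')): buf='NZUL' cursor=4
After op 7 (delete): buf='NZUL' cursor=4
After op 8 (left): buf='NZUL' cursor=3
After op 9 (home): buf='NZUL' cursor=0
After op 10 (backspace): buf='NZUL' cursor=0
After op 11 (select(1,2) replace("WGO")): buf='NWGOUL' cursor=4

Answer: 4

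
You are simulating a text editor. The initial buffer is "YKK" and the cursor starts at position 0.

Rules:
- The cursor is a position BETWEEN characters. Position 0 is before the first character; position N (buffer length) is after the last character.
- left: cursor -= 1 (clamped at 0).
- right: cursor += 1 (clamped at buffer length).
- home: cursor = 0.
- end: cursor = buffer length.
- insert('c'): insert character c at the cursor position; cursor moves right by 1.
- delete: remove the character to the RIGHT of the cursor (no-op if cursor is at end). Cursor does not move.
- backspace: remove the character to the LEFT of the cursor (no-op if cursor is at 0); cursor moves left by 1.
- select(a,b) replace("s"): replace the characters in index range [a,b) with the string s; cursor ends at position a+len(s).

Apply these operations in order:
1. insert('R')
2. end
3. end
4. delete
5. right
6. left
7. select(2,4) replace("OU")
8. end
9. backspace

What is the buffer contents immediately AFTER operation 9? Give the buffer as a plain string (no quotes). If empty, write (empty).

After op 1 (insert('R')): buf='RYKK' cursor=1
After op 2 (end): buf='RYKK' cursor=4
After op 3 (end): buf='RYKK' cursor=4
After op 4 (delete): buf='RYKK' cursor=4
After op 5 (right): buf='RYKK' cursor=4
After op 6 (left): buf='RYKK' cursor=3
After op 7 (select(2,4) replace("OU")): buf='RYOU' cursor=4
After op 8 (end): buf='RYOU' cursor=4
After op 9 (backspace): buf='RYO' cursor=3

Answer: RYO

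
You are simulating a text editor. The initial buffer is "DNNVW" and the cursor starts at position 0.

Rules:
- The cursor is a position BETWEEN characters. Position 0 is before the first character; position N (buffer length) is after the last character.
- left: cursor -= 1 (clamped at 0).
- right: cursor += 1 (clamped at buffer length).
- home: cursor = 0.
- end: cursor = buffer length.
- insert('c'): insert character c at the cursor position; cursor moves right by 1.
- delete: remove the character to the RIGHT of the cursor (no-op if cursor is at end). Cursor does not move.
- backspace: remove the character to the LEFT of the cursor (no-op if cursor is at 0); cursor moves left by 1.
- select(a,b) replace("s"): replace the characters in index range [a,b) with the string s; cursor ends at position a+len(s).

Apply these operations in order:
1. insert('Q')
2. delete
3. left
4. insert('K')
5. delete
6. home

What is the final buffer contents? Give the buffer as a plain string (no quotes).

Answer: KNNVW

Derivation:
After op 1 (insert('Q')): buf='QDNNVW' cursor=1
After op 2 (delete): buf='QNNVW' cursor=1
After op 3 (left): buf='QNNVW' cursor=0
After op 4 (insert('K')): buf='KQNNVW' cursor=1
After op 5 (delete): buf='KNNVW' cursor=1
After op 6 (home): buf='KNNVW' cursor=0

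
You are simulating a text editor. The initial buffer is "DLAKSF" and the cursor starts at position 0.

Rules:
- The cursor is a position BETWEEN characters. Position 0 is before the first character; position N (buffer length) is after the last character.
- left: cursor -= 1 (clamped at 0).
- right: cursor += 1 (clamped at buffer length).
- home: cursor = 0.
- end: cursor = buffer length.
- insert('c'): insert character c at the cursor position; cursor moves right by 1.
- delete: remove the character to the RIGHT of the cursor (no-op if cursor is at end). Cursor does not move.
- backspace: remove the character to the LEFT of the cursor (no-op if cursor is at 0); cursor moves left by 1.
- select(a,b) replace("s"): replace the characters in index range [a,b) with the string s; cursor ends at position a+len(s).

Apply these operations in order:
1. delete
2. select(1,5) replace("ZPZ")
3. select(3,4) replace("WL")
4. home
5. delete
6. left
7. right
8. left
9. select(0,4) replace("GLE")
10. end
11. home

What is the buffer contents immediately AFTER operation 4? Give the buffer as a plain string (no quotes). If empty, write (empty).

Answer: LZPWL

Derivation:
After op 1 (delete): buf='LAKSF' cursor=0
After op 2 (select(1,5) replace("ZPZ")): buf='LZPZ' cursor=4
After op 3 (select(3,4) replace("WL")): buf='LZPWL' cursor=5
After op 4 (home): buf='LZPWL' cursor=0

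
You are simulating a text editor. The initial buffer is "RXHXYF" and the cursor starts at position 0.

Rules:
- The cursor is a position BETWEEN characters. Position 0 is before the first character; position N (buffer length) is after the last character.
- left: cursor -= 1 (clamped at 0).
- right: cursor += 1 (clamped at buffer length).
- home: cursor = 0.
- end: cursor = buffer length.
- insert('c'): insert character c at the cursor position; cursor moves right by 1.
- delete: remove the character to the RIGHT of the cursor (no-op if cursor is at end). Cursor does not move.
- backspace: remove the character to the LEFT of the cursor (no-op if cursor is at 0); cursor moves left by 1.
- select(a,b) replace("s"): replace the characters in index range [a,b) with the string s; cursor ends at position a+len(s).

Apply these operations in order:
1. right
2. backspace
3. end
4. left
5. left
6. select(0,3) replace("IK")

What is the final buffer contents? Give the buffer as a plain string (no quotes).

After op 1 (right): buf='RXHXYF' cursor=1
After op 2 (backspace): buf='XHXYF' cursor=0
After op 3 (end): buf='XHXYF' cursor=5
After op 4 (left): buf='XHXYF' cursor=4
After op 5 (left): buf='XHXYF' cursor=3
After op 6 (select(0,3) replace("IK")): buf='IKYF' cursor=2

Answer: IKYF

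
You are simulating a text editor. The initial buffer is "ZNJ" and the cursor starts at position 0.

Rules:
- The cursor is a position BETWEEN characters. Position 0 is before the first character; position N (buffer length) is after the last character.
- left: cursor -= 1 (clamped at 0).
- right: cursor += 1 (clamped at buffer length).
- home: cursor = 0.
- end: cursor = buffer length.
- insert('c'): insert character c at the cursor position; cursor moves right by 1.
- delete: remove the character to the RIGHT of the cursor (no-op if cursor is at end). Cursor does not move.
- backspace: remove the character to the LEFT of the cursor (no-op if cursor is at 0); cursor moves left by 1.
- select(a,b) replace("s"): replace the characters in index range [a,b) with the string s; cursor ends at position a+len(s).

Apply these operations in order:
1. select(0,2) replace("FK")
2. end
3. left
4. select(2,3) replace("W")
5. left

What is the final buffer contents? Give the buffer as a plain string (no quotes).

After op 1 (select(0,2) replace("FK")): buf='FKJ' cursor=2
After op 2 (end): buf='FKJ' cursor=3
After op 3 (left): buf='FKJ' cursor=2
After op 4 (select(2,3) replace("W")): buf='FKW' cursor=3
After op 5 (left): buf='FKW' cursor=2

Answer: FKW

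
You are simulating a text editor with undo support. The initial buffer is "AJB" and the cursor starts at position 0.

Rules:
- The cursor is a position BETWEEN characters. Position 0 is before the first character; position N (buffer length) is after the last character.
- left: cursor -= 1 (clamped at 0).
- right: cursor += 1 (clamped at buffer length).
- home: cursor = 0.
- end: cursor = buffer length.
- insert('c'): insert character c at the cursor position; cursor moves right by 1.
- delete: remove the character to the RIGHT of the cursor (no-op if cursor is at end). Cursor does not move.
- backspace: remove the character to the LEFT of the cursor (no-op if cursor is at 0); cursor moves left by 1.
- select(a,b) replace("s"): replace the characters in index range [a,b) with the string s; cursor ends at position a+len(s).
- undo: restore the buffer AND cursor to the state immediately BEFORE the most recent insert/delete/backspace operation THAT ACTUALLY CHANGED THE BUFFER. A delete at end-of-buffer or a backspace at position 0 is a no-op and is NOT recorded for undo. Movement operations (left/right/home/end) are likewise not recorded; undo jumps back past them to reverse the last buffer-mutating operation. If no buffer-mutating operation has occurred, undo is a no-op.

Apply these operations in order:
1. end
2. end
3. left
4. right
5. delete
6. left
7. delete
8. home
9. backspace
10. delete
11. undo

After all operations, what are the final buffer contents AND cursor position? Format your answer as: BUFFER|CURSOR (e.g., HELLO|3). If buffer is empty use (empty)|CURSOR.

Answer: AJ|0

Derivation:
After op 1 (end): buf='AJB' cursor=3
After op 2 (end): buf='AJB' cursor=3
After op 3 (left): buf='AJB' cursor=2
After op 4 (right): buf='AJB' cursor=3
After op 5 (delete): buf='AJB' cursor=3
After op 6 (left): buf='AJB' cursor=2
After op 7 (delete): buf='AJ' cursor=2
After op 8 (home): buf='AJ' cursor=0
After op 9 (backspace): buf='AJ' cursor=0
After op 10 (delete): buf='J' cursor=0
After op 11 (undo): buf='AJ' cursor=0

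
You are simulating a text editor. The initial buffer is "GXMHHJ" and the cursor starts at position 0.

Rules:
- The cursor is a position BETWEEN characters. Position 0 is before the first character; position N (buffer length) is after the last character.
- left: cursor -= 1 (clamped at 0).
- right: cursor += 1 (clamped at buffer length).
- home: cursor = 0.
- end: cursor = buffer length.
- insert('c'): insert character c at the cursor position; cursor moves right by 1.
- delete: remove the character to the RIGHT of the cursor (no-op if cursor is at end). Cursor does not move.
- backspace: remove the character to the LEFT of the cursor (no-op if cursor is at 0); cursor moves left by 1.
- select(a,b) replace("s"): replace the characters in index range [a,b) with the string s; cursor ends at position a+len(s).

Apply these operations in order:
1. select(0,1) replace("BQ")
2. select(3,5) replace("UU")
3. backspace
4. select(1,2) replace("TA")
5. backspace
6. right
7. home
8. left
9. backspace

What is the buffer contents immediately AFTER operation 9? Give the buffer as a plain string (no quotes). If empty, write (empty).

After op 1 (select(0,1) replace("BQ")): buf='BQXMHHJ' cursor=2
After op 2 (select(3,5) replace("UU")): buf='BQXUUHJ' cursor=5
After op 3 (backspace): buf='BQXUHJ' cursor=4
After op 4 (select(1,2) replace("TA")): buf='BTAXUHJ' cursor=3
After op 5 (backspace): buf='BTXUHJ' cursor=2
After op 6 (right): buf='BTXUHJ' cursor=3
After op 7 (home): buf='BTXUHJ' cursor=0
After op 8 (left): buf='BTXUHJ' cursor=0
After op 9 (backspace): buf='BTXUHJ' cursor=0

Answer: BTXUHJ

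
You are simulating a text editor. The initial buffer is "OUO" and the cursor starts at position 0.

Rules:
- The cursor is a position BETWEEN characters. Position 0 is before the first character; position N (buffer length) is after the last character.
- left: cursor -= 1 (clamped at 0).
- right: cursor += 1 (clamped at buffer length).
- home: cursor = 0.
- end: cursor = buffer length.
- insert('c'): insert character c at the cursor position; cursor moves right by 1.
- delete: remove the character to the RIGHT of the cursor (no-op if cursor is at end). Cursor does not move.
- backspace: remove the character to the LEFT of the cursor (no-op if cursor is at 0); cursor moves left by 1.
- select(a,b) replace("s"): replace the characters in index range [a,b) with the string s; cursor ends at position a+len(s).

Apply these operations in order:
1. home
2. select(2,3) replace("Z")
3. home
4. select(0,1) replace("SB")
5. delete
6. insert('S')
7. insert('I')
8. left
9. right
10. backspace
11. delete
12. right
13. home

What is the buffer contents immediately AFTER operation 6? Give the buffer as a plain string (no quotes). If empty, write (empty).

Answer: SBSZ

Derivation:
After op 1 (home): buf='OUO' cursor=0
After op 2 (select(2,3) replace("Z")): buf='OUZ' cursor=3
After op 3 (home): buf='OUZ' cursor=0
After op 4 (select(0,1) replace("SB")): buf='SBUZ' cursor=2
After op 5 (delete): buf='SBZ' cursor=2
After op 6 (insert('S')): buf='SBSZ' cursor=3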